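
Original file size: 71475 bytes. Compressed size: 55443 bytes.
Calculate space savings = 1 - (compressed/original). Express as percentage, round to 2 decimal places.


ratio = compressed/original = 55443/71475 = 0.775698
savings = 1 - ratio = 1 - 0.775698 = 0.224302
as a percentage: 0.224302 * 100 = 22.43%

Space savings = 1 - 55443/71475 = 22.43%


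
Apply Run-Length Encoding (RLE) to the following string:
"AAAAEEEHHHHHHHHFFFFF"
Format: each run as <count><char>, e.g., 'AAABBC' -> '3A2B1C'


Scanning runs left to right:
  i=0: run of 'A' x 4 -> '4A'
  i=4: run of 'E' x 3 -> '3E'
  i=7: run of 'H' x 8 -> '8H'
  i=15: run of 'F' x 5 -> '5F'

RLE = 4A3E8H5F


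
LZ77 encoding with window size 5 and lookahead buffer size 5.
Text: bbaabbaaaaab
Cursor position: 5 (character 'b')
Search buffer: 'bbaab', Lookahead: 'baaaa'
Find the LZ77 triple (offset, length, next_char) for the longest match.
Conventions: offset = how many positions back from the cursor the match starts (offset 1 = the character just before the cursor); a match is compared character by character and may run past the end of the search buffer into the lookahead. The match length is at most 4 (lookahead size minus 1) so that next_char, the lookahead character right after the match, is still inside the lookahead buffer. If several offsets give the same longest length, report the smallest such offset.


Try each offset into the search buffer:
  offset=1 (pos 4, char 'b'): match length 1
  offset=2 (pos 3, char 'a'): match length 0
  offset=3 (pos 2, char 'a'): match length 0
  offset=4 (pos 1, char 'b'): match length 3
  offset=5 (pos 0, char 'b'): match length 1
Longest match has length 3 at offset 4.
next_char = character at position 5 + 3 = 8 -> 'a'

Best match: offset=4, length=3 (matching 'baa' starting at position 1)
LZ77 triple: (4, 3, 'a')


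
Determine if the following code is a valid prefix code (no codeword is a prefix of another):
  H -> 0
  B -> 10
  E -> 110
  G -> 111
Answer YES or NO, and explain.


Checking each pair (does one codeword prefix another?):
  H='0' vs B='10': no prefix
  H='0' vs E='110': no prefix
  H='0' vs G='111': no prefix
  B='10' vs H='0': no prefix
  B='10' vs E='110': no prefix
  B='10' vs G='111': no prefix
  E='110' vs H='0': no prefix
  E='110' vs B='10': no prefix
  E='110' vs G='111': no prefix
  G='111' vs H='0': no prefix
  G='111' vs B='10': no prefix
  G='111' vs E='110': no prefix
No violation found over all pairs.

YES -- this is a valid prefix code. No codeword is a prefix of any other codeword.


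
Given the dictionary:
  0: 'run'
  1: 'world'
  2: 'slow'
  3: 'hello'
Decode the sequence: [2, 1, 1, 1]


Look up each index in the dictionary:
  2 -> 'slow'
  1 -> 'world'
  1 -> 'world'
  1 -> 'world'

Decoded: "slow world world world"


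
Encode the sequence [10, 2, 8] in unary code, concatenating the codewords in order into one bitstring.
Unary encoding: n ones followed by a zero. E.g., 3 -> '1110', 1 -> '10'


Encode each number as n ones followed by a terminating 0:
  10 -> 11111111110 (11 bits)
  2 -> 110 (3 bits)
  8 -> 111111110 (9 bits)
Total length = 11 + 3 + 9 = 23 bits.

Unary([10, 2, 8]) = 11111111110110111111110 (23 bits)


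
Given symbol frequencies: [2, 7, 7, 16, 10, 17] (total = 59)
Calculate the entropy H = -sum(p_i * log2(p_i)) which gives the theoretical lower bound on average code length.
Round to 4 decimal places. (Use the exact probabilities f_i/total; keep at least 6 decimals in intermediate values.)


Per-symbol terms -p_i * log2(p_i) with p_i = f_i/59:
  p = 2/59 = 0.033898: log2(p) = -4.882643, -p*log2(p) = 0.165513
  p = 7/59 = 0.118644: log2(p) = -3.075288, -p*log2(p) = 0.364865
  p = 7/59 = 0.118644: log2(p) = -3.075288, -p*log2(p) = 0.364865
  p = 16/59 = 0.271186: log2(p) = -1.882643, -p*log2(p) = 0.510547
  p = 10/59 = 0.169492: log2(p) = -2.560715, -p*log2(p) = 0.434019
  p = 17/59 = 0.288136: log2(p) = -1.795180, -p*log2(p) = 0.517255
H = 0.165513 + 0.364865 + 0.364865 + 0.510547 + 0.434019 + 0.517255 = 2.357064

H = 2.3571 bits/symbol


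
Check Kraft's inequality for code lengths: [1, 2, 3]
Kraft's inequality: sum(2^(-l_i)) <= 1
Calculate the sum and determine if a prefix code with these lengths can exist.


Sum = 2^(-1) + 2^(-2) + 2^(-3)
    = 0.5 + 0.25 + 0.125
    = 7/8 = 0.875
Since 0.875 <= 1, Kraft's inequality IS satisfied.
A prefix code with these lengths CAN exist.

Kraft sum = 0.875. Satisfied.


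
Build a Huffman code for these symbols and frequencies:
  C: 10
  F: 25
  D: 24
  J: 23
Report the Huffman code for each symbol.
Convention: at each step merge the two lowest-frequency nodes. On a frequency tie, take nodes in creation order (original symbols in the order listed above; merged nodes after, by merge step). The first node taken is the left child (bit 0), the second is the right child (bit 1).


Huffman tree construction:
Step 1: Merge C(10) + J(23) = 33
Step 2: Merge D(24) + F(25) = 49
Step 3: Merge (C+J)(33) + (D+F)(49) = 82
Read each symbol's code off the tree from the root (left child = 0, right child = 1).

Codes:
  C: 00 (length 2)
  F: 11 (length 2)
  D: 10 (length 2)
  J: 01 (length 2)
Average code length: 164/82 = 2.0000 bits/symbol


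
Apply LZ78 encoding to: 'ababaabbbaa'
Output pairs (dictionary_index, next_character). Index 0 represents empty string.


LZ78 encoding steps:
Dictionary: {0: ''}
Step 1: w='' (idx 0), next='a' -> output (0, 'a'), add 'a' as idx 1
Step 2: w='' (idx 0), next='b' -> output (0, 'b'), add 'b' as idx 2
Step 3: w='a' (idx 1), next='b' -> output (1, 'b'), add 'ab' as idx 3
Step 4: w='a' (idx 1), next='a' -> output (1, 'a'), add 'aa' as idx 4
Step 5: w='b' (idx 2), next='b' -> output (2, 'b'), add 'bb' as idx 5
Step 6: w='b' (idx 2), next='a' -> output (2, 'a'), add 'ba' as idx 6
Step 7: w='a' (idx 1), end of input -> output (1, '')


Encoded: [(0, 'a'), (0, 'b'), (1, 'b'), (1, 'a'), (2, 'b'), (2, 'a'), (1, '')]


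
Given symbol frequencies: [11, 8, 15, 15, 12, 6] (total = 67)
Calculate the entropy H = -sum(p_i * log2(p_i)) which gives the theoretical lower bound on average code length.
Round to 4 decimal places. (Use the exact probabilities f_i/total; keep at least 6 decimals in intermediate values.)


Per-symbol terms -p_i * log2(p_i) with p_i = f_i/67:
  p = 11/67 = 0.164179: log2(p) = -2.606658, -p*log2(p) = 0.427959
  p = 8/67 = 0.119403: log2(p) = -3.066089, -p*log2(p) = 0.366100
  p = 15/67 = 0.223881: log2(p) = -2.159199, -p*log2(p) = 0.483403
  p = 15/67 = 0.223881: log2(p) = -2.159199, -p*log2(p) = 0.483403
  p = 12/67 = 0.179104: log2(p) = -2.481127, -p*log2(p) = 0.444381
  p = 6/67 = 0.089552: log2(p) = -3.481127, -p*log2(p) = 0.311743
H = 0.427959 + 0.366100 + 0.483403 + 0.483403 + 0.444381 + 0.311743 = 2.516989

H = 2.517 bits/symbol


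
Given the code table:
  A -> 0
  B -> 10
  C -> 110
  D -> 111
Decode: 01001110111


Decoding:
0 -> A
10 -> B
0 -> A
111 -> D
0 -> A
111 -> D


Result: ABADAD


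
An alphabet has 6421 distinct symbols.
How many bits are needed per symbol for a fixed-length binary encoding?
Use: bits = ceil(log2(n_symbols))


log2(6421) = 12.6486
Bracket: 2^12 = 4096 < 6421 <= 2^13 = 8192
So ceil(log2(6421)) = 13

bits = ceil(log2(6421)) = ceil(12.6486) = 13 bits


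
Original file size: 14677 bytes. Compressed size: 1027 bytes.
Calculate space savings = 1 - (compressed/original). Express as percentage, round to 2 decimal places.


ratio = compressed/original = 1027/14677 = 0.069973
savings = 1 - ratio = 1 - 0.069973 = 0.930027
as a percentage: 0.930027 * 100 = 93.0%

Space savings = 1 - 1027/14677 = 93.0%


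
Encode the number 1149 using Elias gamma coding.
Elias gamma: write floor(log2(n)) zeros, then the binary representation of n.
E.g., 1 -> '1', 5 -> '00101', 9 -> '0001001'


num_bits = floor(log2(1149)) + 1 = 11
leading_zeros = num_bits - 1 = 10
binary(1149) = 10001111101

Elias gamma(1149) = '0000000000' + '10001111101' = 000000000010001111101 (21 bits)


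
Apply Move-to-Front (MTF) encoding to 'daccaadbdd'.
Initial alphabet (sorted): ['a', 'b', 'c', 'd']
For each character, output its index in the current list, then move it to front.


MTF encoding:
'd': index 3 in ['a', 'b', 'c', 'd'] -> ['d', 'a', 'b', 'c']
'a': index 1 in ['d', 'a', 'b', 'c'] -> ['a', 'd', 'b', 'c']
'c': index 3 in ['a', 'd', 'b', 'c'] -> ['c', 'a', 'd', 'b']
'c': index 0 in ['c', 'a', 'd', 'b'] -> ['c', 'a', 'd', 'b']
'a': index 1 in ['c', 'a', 'd', 'b'] -> ['a', 'c', 'd', 'b']
'a': index 0 in ['a', 'c', 'd', 'b'] -> ['a', 'c', 'd', 'b']
'd': index 2 in ['a', 'c', 'd', 'b'] -> ['d', 'a', 'c', 'b']
'b': index 3 in ['d', 'a', 'c', 'b'] -> ['b', 'd', 'a', 'c']
'd': index 1 in ['b', 'd', 'a', 'c'] -> ['d', 'b', 'a', 'c']
'd': index 0 in ['d', 'b', 'a', 'c'] -> ['d', 'b', 'a', 'c']


Output: [3, 1, 3, 0, 1, 0, 2, 3, 1, 0]


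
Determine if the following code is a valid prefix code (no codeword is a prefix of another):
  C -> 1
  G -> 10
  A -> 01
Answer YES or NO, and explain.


Checking each pair (does one codeword prefix another?):
  C='1' vs G='10': prefix -- VIOLATION

NO -- this is NOT a valid prefix code. C (1) is a prefix of G (10).


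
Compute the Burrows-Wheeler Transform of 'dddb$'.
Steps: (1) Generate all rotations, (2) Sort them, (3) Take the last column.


Rotations (sorted):
  0: $dddb -> last char: b
  1: b$ddd -> last char: d
  2: db$dd -> last char: d
  3: ddb$d -> last char: d
  4: dddb$ -> last char: $


BWT = bddd$


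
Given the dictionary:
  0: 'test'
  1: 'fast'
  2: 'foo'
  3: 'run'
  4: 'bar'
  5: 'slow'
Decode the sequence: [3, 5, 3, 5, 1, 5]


Look up each index in the dictionary:
  3 -> 'run'
  5 -> 'slow'
  3 -> 'run'
  5 -> 'slow'
  1 -> 'fast'
  5 -> 'slow'

Decoded: "run slow run slow fast slow"


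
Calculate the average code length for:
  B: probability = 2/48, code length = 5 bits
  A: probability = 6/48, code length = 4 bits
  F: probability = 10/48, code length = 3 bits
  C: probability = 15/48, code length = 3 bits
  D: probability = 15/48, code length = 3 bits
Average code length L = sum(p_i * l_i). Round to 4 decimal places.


Weighted contributions p_i * l_i:
  B: (2/48) * 5 = 10/48
  A: (6/48) * 4 = 24/48
  F: (10/48) * 3 = 30/48
  C: (15/48) * 3 = 45/48
  D: (15/48) * 3 = 45/48
Sum = (10 + 24 + 30 + 45 + 45)/48 = 154/48

L = 154/48 = 3.2083 bits/symbol


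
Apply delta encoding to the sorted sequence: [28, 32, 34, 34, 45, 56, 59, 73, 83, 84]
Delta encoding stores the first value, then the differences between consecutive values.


First value: 28
Deltas:
  32 - 28 = 4
  34 - 32 = 2
  34 - 34 = 0
  45 - 34 = 11
  56 - 45 = 11
  59 - 56 = 3
  73 - 59 = 14
  83 - 73 = 10
  84 - 83 = 1


Delta encoded: [28, 4, 2, 0, 11, 11, 3, 14, 10, 1]


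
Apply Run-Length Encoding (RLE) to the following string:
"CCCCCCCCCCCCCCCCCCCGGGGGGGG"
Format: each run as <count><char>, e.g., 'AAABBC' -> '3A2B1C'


Scanning runs left to right:
  i=0: run of 'C' x 19 -> '19C'
  i=19: run of 'G' x 8 -> '8G'

RLE = 19C8G


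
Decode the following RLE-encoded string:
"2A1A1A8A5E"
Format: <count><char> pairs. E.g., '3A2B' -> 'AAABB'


Expanding each <count><char> pair:
  2A -> 'AA'
  1A -> 'A'
  1A -> 'A'
  8A -> 'AAAAAAAA'
  5E -> 'EEEEE'

Decoded = AAAAAAAAAAAAEEEEE


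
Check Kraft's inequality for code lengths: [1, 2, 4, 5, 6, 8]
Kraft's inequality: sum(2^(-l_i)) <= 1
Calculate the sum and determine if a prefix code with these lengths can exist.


Sum = 2^(-1) + 2^(-2) + 2^(-4) + 2^(-5) + 2^(-6) + 2^(-8)
    = 0.5 + 0.25 + 0.0625 + 0.03125 + 0.015625 + 0.00390625
    = 221/256 = 0.86328125
Since 0.86328125 <= 1, Kraft's inequality IS satisfied.
A prefix code with these lengths CAN exist.

Kraft sum = 0.86328125. Satisfied.


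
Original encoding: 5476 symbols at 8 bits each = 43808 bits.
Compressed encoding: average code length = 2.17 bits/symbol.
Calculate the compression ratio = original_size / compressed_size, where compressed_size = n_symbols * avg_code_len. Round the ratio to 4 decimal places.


original_size = n_symbols * orig_bits = 5476 * 8 = 43808 bits
compressed_size = n_symbols * avg_code_len = 5476 * 2.17 = 11882.92 bits
ratio = original_size / compressed_size = 43808 / 11882.92 = 3.6866

Compression ratio = 3.6866


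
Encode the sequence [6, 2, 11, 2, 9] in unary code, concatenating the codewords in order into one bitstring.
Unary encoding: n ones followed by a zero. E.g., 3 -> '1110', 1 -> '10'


Encode each number as n ones followed by a terminating 0:
  6 -> 1111110 (7 bits)
  2 -> 110 (3 bits)
  11 -> 111111111110 (12 bits)
  2 -> 110 (3 bits)
  9 -> 1111111110 (10 bits)
Total length = 7 + 3 + 12 + 3 + 10 = 35 bits.

Unary([6, 2, 11, 2, 9]) = 11111101101111111111101101111111110 (35 bits)


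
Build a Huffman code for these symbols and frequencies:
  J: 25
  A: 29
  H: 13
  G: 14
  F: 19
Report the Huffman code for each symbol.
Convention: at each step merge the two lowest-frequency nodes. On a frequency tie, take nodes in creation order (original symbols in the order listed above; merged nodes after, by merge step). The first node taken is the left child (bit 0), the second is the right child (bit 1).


Huffman tree construction:
Step 1: Merge H(13) + G(14) = 27
Step 2: Merge F(19) + J(25) = 44
Step 3: Merge (H+G)(27) + A(29) = 56
Step 4: Merge (F+J)(44) + ((H+G)+A)(56) = 100
Read each symbol's code off the tree from the root (left child = 0, right child = 1).

Codes:
  J: 01 (length 2)
  A: 11 (length 2)
  H: 100 (length 3)
  G: 101 (length 3)
  F: 00 (length 2)
Average code length: 227/100 = 2.2700 bits/symbol


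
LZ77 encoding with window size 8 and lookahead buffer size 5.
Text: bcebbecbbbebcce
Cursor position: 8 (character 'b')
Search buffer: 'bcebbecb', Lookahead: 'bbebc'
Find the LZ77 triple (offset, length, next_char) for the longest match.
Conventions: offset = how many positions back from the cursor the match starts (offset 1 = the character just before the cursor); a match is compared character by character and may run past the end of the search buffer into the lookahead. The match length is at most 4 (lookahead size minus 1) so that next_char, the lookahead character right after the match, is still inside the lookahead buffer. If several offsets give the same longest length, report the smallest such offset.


Try each offset into the search buffer:
  offset=1 (pos 7, char 'b'): match length 2
  offset=2 (pos 6, char 'c'): match length 0
  offset=3 (pos 5, char 'e'): match length 0
  offset=4 (pos 4, char 'b'): match length 1
  offset=5 (pos 3, char 'b'): match length 3
  offset=6 (pos 2, char 'e'): match length 0
  offset=7 (pos 1, char 'c'): match length 0
  offset=8 (pos 0, char 'b'): match length 1
Longest match has length 3 at offset 5.
next_char = character at position 8 + 3 = 11 -> 'b'

Best match: offset=5, length=3 (matching 'bbe' starting at position 3)
LZ77 triple: (5, 3, 'b')


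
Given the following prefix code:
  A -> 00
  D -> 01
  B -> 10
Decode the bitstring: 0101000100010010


Decoding step by step:
Bits 01 -> D
Bits 01 -> D
Bits 00 -> A
Bits 01 -> D
Bits 00 -> A
Bits 01 -> D
Bits 00 -> A
Bits 10 -> B


Decoded message: DDADADAB


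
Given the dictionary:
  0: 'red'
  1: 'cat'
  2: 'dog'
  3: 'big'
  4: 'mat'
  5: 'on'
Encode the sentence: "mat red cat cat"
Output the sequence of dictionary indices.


Look up each word in the dictionary:
  'mat' -> 4
  'red' -> 0
  'cat' -> 1
  'cat' -> 1

Encoded: [4, 0, 1, 1]


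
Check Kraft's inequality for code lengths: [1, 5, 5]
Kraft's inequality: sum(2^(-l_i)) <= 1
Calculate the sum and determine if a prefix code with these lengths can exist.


Sum = 2^(-1) + 2^(-5) + 2^(-5)
    = 0.5 + 0.03125 + 0.03125
    = 18/32 = 0.5625
Since 0.5625 <= 1, Kraft's inequality IS satisfied.
A prefix code with these lengths CAN exist.

Kraft sum = 0.5625. Satisfied.


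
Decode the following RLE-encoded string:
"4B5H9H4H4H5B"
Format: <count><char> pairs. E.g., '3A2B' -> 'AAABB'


Expanding each <count><char> pair:
  4B -> 'BBBB'
  5H -> 'HHHHH'
  9H -> 'HHHHHHHHH'
  4H -> 'HHHH'
  4H -> 'HHHH'
  5B -> 'BBBBB'

Decoded = BBBBHHHHHHHHHHHHHHHHHHHHHHBBBBB


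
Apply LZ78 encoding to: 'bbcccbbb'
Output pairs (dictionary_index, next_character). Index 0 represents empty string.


LZ78 encoding steps:
Dictionary: {0: ''}
Step 1: w='' (idx 0), next='b' -> output (0, 'b'), add 'b' as idx 1
Step 2: w='b' (idx 1), next='c' -> output (1, 'c'), add 'bc' as idx 2
Step 3: w='' (idx 0), next='c' -> output (0, 'c'), add 'c' as idx 3
Step 4: w='c' (idx 3), next='b' -> output (3, 'b'), add 'cb' as idx 4
Step 5: w='b' (idx 1), next='b' -> output (1, 'b'), add 'bb' as idx 5


Encoded: [(0, 'b'), (1, 'c'), (0, 'c'), (3, 'b'), (1, 'b')]


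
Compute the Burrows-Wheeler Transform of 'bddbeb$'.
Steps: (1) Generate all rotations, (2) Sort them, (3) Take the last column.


Rotations (sorted):
  0: $bddbeb -> last char: b
  1: b$bddbe -> last char: e
  2: bddbeb$ -> last char: $
  3: beb$bdd -> last char: d
  4: dbeb$bd -> last char: d
  5: ddbeb$b -> last char: b
  6: eb$bddb -> last char: b


BWT = be$ddbb


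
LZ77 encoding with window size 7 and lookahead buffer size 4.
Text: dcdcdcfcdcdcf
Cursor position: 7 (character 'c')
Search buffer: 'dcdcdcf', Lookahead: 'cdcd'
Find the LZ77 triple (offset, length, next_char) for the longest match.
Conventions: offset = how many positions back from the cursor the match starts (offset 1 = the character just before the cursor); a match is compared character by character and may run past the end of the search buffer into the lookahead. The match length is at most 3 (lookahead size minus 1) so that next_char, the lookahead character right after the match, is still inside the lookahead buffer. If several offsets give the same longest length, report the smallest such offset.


Try each offset into the search buffer:
  offset=1 (pos 6, char 'f'): match length 0
  offset=2 (pos 5, char 'c'): match length 1
  offset=3 (pos 4, char 'd'): match length 0
  offset=4 (pos 3, char 'c'): match length 3
  offset=5 (pos 2, char 'd'): match length 0
  offset=6 (pos 1, char 'c'): match length 3
  offset=7 (pos 0, char 'd'): match length 0
Longest match has length 3, found at offsets 4, 6; take the smallest, offset 4.
next_char = character at position 7 + 3 = 10 -> 'd'

Best match: offset=4, length=3 (matching 'cdc' starting at position 3)
LZ77 triple: (4, 3, 'd')


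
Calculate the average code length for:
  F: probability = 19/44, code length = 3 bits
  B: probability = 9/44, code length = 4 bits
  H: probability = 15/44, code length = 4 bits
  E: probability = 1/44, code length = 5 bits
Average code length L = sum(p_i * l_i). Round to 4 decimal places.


Weighted contributions p_i * l_i:
  F: (19/44) * 3 = 57/44
  B: (9/44) * 4 = 36/44
  H: (15/44) * 4 = 60/44
  E: (1/44) * 5 = 5/44
Sum = (57 + 36 + 60 + 5)/44 = 158/44

L = 158/44 = 3.5909 bits/symbol


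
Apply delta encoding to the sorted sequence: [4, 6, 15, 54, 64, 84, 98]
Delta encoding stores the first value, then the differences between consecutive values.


First value: 4
Deltas:
  6 - 4 = 2
  15 - 6 = 9
  54 - 15 = 39
  64 - 54 = 10
  84 - 64 = 20
  98 - 84 = 14


Delta encoded: [4, 2, 9, 39, 10, 20, 14]


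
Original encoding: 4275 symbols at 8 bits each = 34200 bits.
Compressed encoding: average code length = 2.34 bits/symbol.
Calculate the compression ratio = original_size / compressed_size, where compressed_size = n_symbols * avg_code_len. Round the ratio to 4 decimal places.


original_size = n_symbols * orig_bits = 4275 * 8 = 34200 bits
compressed_size = n_symbols * avg_code_len = 4275 * 2.34 = 10003.5 bits
ratio = original_size / compressed_size = 34200 / 10003.5 = 3.4188

Compression ratio = 3.4188


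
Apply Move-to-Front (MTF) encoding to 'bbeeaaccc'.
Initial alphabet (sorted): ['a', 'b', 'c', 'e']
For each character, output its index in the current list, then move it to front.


MTF encoding:
'b': index 1 in ['a', 'b', 'c', 'e'] -> ['b', 'a', 'c', 'e']
'b': index 0 in ['b', 'a', 'c', 'e'] -> ['b', 'a', 'c', 'e']
'e': index 3 in ['b', 'a', 'c', 'e'] -> ['e', 'b', 'a', 'c']
'e': index 0 in ['e', 'b', 'a', 'c'] -> ['e', 'b', 'a', 'c']
'a': index 2 in ['e', 'b', 'a', 'c'] -> ['a', 'e', 'b', 'c']
'a': index 0 in ['a', 'e', 'b', 'c'] -> ['a', 'e', 'b', 'c']
'c': index 3 in ['a', 'e', 'b', 'c'] -> ['c', 'a', 'e', 'b']
'c': index 0 in ['c', 'a', 'e', 'b'] -> ['c', 'a', 'e', 'b']
'c': index 0 in ['c', 'a', 'e', 'b'] -> ['c', 'a', 'e', 'b']


Output: [1, 0, 3, 0, 2, 0, 3, 0, 0]


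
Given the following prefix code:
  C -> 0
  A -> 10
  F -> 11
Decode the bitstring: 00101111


Decoding step by step:
Bits 0 -> C
Bits 0 -> C
Bits 10 -> A
Bits 11 -> F
Bits 11 -> F


Decoded message: CCAFF


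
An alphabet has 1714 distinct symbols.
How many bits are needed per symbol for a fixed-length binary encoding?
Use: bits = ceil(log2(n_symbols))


log2(1714) = 10.7432
Bracket: 2^10 = 1024 < 1714 <= 2^11 = 2048
So ceil(log2(1714)) = 11

bits = ceil(log2(1714)) = ceil(10.7432) = 11 bits


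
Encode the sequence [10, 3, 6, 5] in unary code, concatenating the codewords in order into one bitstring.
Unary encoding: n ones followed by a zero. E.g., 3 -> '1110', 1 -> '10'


Encode each number as n ones followed by a terminating 0:
  10 -> 11111111110 (11 bits)
  3 -> 1110 (4 bits)
  6 -> 1111110 (7 bits)
  5 -> 111110 (6 bits)
Total length = 11 + 4 + 7 + 6 = 28 bits.

Unary([10, 3, 6, 5]) = 1111111111011101111110111110 (28 bits)


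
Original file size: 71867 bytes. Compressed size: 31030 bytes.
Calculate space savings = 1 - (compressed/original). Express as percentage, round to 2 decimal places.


ratio = compressed/original = 31030/71867 = 0.43177
savings = 1 - ratio = 1 - 0.43177 = 0.56823
as a percentage: 0.56823 * 100 = 56.82%

Space savings = 1 - 31030/71867 = 56.82%


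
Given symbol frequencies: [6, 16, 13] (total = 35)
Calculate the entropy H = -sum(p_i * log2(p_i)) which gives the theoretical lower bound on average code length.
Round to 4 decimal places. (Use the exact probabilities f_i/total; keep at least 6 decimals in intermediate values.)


Per-symbol terms -p_i * log2(p_i) with p_i = f_i/35:
  p = 6/35 = 0.171429: log2(p) = -2.544321, -p*log2(p) = 0.436169
  p = 16/35 = 0.457143: log2(p) = -1.129283, -p*log2(p) = 0.516244
  p = 13/35 = 0.371429: log2(p) = -1.428843, -p*log2(p) = 0.530713
H = 0.436169 + 0.516244 + 0.530713 = 1.483126

H = 1.4831 bits/symbol


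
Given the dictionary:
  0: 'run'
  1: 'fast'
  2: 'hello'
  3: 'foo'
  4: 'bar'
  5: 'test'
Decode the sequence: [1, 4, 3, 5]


Look up each index in the dictionary:
  1 -> 'fast'
  4 -> 'bar'
  3 -> 'foo'
  5 -> 'test'

Decoded: "fast bar foo test"


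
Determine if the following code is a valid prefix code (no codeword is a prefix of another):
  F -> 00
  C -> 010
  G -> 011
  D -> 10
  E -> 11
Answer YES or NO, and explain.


Checking each pair (does one codeword prefix another?):
  F='00' vs C='010': no prefix
  F='00' vs G='011': no prefix
  F='00' vs D='10': no prefix
  F='00' vs E='11': no prefix
  C='010' vs F='00': no prefix
  C='010' vs G='011': no prefix
  C='010' vs D='10': no prefix
  C='010' vs E='11': no prefix
  G='011' vs F='00': no prefix
  G='011' vs C='010': no prefix
  G='011' vs D='10': no prefix
  G='011' vs E='11': no prefix
  D='10' vs F='00': no prefix
  D='10' vs C='010': no prefix
  D='10' vs G='011': no prefix
  D='10' vs E='11': no prefix
  E='11' vs F='00': no prefix
  E='11' vs C='010': no prefix
  E='11' vs G='011': no prefix
  E='11' vs D='10': no prefix
No violation found over all pairs.

YES -- this is a valid prefix code. No codeword is a prefix of any other codeword.


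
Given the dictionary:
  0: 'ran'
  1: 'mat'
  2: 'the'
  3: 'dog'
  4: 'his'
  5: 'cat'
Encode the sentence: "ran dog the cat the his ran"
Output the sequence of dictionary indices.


Look up each word in the dictionary:
  'ran' -> 0
  'dog' -> 3
  'the' -> 2
  'cat' -> 5
  'the' -> 2
  'his' -> 4
  'ran' -> 0

Encoded: [0, 3, 2, 5, 2, 4, 0]


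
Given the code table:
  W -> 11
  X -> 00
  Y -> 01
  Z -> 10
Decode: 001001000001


Decoding:
00 -> X
10 -> Z
01 -> Y
00 -> X
00 -> X
01 -> Y


Result: XZYXXY


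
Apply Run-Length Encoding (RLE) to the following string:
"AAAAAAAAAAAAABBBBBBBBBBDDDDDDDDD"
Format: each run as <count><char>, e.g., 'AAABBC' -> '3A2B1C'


Scanning runs left to right:
  i=0: run of 'A' x 13 -> '13A'
  i=13: run of 'B' x 10 -> '10B'
  i=23: run of 'D' x 9 -> '9D'

RLE = 13A10B9D


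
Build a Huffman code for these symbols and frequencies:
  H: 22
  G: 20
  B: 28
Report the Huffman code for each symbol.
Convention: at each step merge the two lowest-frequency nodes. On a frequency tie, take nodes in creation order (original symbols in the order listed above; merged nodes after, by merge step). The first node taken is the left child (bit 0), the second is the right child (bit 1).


Huffman tree construction:
Step 1: Merge G(20) + H(22) = 42
Step 2: Merge B(28) + (G+H)(42) = 70
Read each symbol's code off the tree from the root (left child = 0, right child = 1).

Codes:
  H: 11 (length 2)
  G: 10 (length 2)
  B: 0 (length 1)
Average code length: 112/70 = 1.6000 bits/symbol


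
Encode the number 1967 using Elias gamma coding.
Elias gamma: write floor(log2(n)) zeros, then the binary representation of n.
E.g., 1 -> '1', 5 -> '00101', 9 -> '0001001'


num_bits = floor(log2(1967)) + 1 = 11
leading_zeros = num_bits - 1 = 10
binary(1967) = 11110101111

Elias gamma(1967) = '0000000000' + '11110101111' = 000000000011110101111 (21 bits)


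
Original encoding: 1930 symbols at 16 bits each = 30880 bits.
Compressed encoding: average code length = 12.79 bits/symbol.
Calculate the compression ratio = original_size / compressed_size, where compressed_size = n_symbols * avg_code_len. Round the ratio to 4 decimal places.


original_size = n_symbols * orig_bits = 1930 * 16 = 30880 bits
compressed_size = n_symbols * avg_code_len = 1930 * 12.79 = 24684.7 bits
ratio = original_size / compressed_size = 30880 / 24684.7 = 1.251

Compression ratio = 1.251


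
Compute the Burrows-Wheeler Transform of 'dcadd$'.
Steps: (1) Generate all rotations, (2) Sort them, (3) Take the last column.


Rotations (sorted):
  0: $dcadd -> last char: d
  1: add$dc -> last char: c
  2: cadd$d -> last char: d
  3: d$dcad -> last char: d
  4: dcadd$ -> last char: $
  5: dd$dca -> last char: a


BWT = dcdd$a


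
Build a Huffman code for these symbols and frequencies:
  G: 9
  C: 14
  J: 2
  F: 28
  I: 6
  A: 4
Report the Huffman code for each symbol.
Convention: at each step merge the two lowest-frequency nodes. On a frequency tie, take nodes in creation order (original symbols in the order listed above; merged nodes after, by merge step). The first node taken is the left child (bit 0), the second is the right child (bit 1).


Huffman tree construction:
Step 1: Merge J(2) + A(4) = 6
Step 2: Merge I(6) + (J+A)(6) = 12
Step 3: Merge G(9) + (I+(J+A))(12) = 21
Step 4: Merge C(14) + (G+(I+(J+A)))(21) = 35
Step 5: Merge F(28) + (C+(G+(I+(J+A))))(35) = 63
Read each symbol's code off the tree from the root (left child = 0, right child = 1).

Codes:
  G: 110 (length 3)
  C: 10 (length 2)
  J: 11110 (length 5)
  F: 0 (length 1)
  I: 1110 (length 4)
  A: 11111 (length 5)
Average code length: 137/63 = 2.1746 bits/symbol


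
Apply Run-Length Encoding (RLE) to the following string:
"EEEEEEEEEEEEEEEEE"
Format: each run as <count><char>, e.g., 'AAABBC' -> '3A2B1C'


Scanning runs left to right:
  i=0: run of 'E' x 17 -> '17E'

RLE = 17E


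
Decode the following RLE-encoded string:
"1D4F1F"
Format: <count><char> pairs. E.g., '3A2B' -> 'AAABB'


Expanding each <count><char> pair:
  1D -> 'D'
  4F -> 'FFFF'
  1F -> 'F'

Decoded = DFFFFF


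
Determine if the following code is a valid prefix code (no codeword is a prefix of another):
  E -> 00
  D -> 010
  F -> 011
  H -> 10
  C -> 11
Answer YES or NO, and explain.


Checking each pair (does one codeword prefix another?):
  E='00' vs D='010': no prefix
  E='00' vs F='011': no prefix
  E='00' vs H='10': no prefix
  E='00' vs C='11': no prefix
  D='010' vs E='00': no prefix
  D='010' vs F='011': no prefix
  D='010' vs H='10': no prefix
  D='010' vs C='11': no prefix
  F='011' vs E='00': no prefix
  F='011' vs D='010': no prefix
  F='011' vs H='10': no prefix
  F='011' vs C='11': no prefix
  H='10' vs E='00': no prefix
  H='10' vs D='010': no prefix
  H='10' vs F='011': no prefix
  H='10' vs C='11': no prefix
  C='11' vs E='00': no prefix
  C='11' vs D='010': no prefix
  C='11' vs F='011': no prefix
  C='11' vs H='10': no prefix
No violation found over all pairs.

YES -- this is a valid prefix code. No codeword is a prefix of any other codeword.


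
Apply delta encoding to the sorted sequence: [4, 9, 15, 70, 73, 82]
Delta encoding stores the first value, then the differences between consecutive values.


First value: 4
Deltas:
  9 - 4 = 5
  15 - 9 = 6
  70 - 15 = 55
  73 - 70 = 3
  82 - 73 = 9


Delta encoded: [4, 5, 6, 55, 3, 9]


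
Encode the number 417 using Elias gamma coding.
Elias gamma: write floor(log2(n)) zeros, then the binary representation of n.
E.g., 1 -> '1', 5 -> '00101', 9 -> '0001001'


num_bits = floor(log2(417)) + 1 = 9
leading_zeros = num_bits - 1 = 8
binary(417) = 110100001

Elias gamma(417) = '00000000' + '110100001' = 00000000110100001 (17 bits)


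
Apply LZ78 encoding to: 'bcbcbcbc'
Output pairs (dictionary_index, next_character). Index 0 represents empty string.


LZ78 encoding steps:
Dictionary: {0: ''}
Step 1: w='' (idx 0), next='b' -> output (0, 'b'), add 'b' as idx 1
Step 2: w='' (idx 0), next='c' -> output (0, 'c'), add 'c' as idx 2
Step 3: w='b' (idx 1), next='c' -> output (1, 'c'), add 'bc' as idx 3
Step 4: w='bc' (idx 3), next='b' -> output (3, 'b'), add 'bcb' as idx 4
Step 5: w='c' (idx 2), end of input -> output (2, '')


Encoded: [(0, 'b'), (0, 'c'), (1, 'c'), (3, 'b'), (2, '')]


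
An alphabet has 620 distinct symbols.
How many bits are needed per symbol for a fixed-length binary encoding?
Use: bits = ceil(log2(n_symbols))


log2(620) = 9.2761
Bracket: 2^9 = 512 < 620 <= 2^10 = 1024
So ceil(log2(620)) = 10

bits = ceil(log2(620)) = ceil(9.2761) = 10 bits


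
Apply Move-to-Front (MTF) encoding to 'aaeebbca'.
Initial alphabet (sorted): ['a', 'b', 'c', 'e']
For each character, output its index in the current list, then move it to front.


MTF encoding:
'a': index 0 in ['a', 'b', 'c', 'e'] -> ['a', 'b', 'c', 'e']
'a': index 0 in ['a', 'b', 'c', 'e'] -> ['a', 'b', 'c', 'e']
'e': index 3 in ['a', 'b', 'c', 'e'] -> ['e', 'a', 'b', 'c']
'e': index 0 in ['e', 'a', 'b', 'c'] -> ['e', 'a', 'b', 'c']
'b': index 2 in ['e', 'a', 'b', 'c'] -> ['b', 'e', 'a', 'c']
'b': index 0 in ['b', 'e', 'a', 'c'] -> ['b', 'e', 'a', 'c']
'c': index 3 in ['b', 'e', 'a', 'c'] -> ['c', 'b', 'e', 'a']
'a': index 3 in ['c', 'b', 'e', 'a'] -> ['a', 'c', 'b', 'e']


Output: [0, 0, 3, 0, 2, 0, 3, 3]


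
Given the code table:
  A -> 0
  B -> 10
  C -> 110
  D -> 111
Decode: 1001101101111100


Decoding:
10 -> B
0 -> A
110 -> C
110 -> C
111 -> D
110 -> C
0 -> A


Result: BACCDCA


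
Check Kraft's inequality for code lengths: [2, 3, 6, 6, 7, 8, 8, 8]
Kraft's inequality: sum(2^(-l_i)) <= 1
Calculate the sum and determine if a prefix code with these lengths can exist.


Sum = 2^(-2) + 2^(-3) + 2^(-6) + 2^(-6) + 2^(-7) + 2^(-8) + 2^(-8) + 2^(-8)
    = 0.25 + 0.125 + 0.015625 + 0.015625 + 0.0078125 + 0.00390625 + 0.00390625 + 0.00390625
    = 109/256 = 0.42578125
Since 0.42578125 <= 1, Kraft's inequality IS satisfied.
A prefix code with these lengths CAN exist.

Kraft sum = 0.42578125. Satisfied.


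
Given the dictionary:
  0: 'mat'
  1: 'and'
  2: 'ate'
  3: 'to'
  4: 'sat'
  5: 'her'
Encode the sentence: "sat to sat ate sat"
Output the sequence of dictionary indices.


Look up each word in the dictionary:
  'sat' -> 4
  'to' -> 3
  'sat' -> 4
  'ate' -> 2
  'sat' -> 4

Encoded: [4, 3, 4, 2, 4]


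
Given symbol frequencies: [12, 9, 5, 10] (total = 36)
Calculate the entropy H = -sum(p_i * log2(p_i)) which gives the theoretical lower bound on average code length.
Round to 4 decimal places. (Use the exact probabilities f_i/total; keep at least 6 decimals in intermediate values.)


Per-symbol terms -p_i * log2(p_i) with p_i = f_i/36:
  p = 12/36 = 0.333333: log2(p) = -1.584963, -p*log2(p) = 0.528321
  p = 9/36 = 0.250000: log2(p) = -2.000000, -p*log2(p) = 0.500000
  p = 5/36 = 0.138889: log2(p) = -2.847997, -p*log2(p) = 0.395555
  p = 10/36 = 0.277778: log2(p) = -1.847997, -p*log2(p) = 0.513332
H = 0.528321 + 0.500000 + 0.395555 + 0.513332 = 1.937208

H = 1.9372 bits/symbol


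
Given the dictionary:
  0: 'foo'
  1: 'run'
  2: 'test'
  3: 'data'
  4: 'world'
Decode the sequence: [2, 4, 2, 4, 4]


Look up each index in the dictionary:
  2 -> 'test'
  4 -> 'world'
  2 -> 'test'
  4 -> 'world'
  4 -> 'world'

Decoded: "test world test world world"


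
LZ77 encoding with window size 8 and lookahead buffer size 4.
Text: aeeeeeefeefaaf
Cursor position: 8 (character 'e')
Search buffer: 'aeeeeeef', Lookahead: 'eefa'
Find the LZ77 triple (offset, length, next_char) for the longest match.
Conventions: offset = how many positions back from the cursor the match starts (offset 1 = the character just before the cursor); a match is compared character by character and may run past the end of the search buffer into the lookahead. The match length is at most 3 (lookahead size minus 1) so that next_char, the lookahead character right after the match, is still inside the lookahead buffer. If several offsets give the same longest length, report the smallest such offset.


Try each offset into the search buffer:
  offset=1 (pos 7, char 'f'): match length 0
  offset=2 (pos 6, char 'e'): match length 1
  offset=3 (pos 5, char 'e'): match length 3
  offset=4 (pos 4, char 'e'): match length 2
  offset=5 (pos 3, char 'e'): match length 2
  offset=6 (pos 2, char 'e'): match length 2
  offset=7 (pos 1, char 'e'): match length 2
  offset=8 (pos 0, char 'a'): match length 0
Longest match has length 3 at offset 3.
next_char = character at position 8 + 3 = 11 -> 'a'

Best match: offset=3, length=3 (matching 'eef' starting at position 5)
LZ77 triple: (3, 3, 'a')


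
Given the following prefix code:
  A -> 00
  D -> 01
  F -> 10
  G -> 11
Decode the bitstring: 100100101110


Decoding step by step:
Bits 10 -> F
Bits 01 -> D
Bits 00 -> A
Bits 10 -> F
Bits 11 -> G
Bits 10 -> F


Decoded message: FDAFGF


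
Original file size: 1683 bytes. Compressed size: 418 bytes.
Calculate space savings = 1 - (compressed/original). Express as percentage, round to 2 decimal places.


ratio = compressed/original = 418/1683 = 0.248366
savings = 1 - ratio = 1 - 0.248366 = 0.751634
as a percentage: 0.751634 * 100 = 75.16%

Space savings = 1 - 418/1683 = 75.16%


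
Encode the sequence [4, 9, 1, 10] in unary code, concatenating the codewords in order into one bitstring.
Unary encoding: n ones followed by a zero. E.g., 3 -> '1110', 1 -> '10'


Encode each number as n ones followed by a terminating 0:
  4 -> 11110 (5 bits)
  9 -> 1111111110 (10 bits)
  1 -> 10 (2 bits)
  10 -> 11111111110 (11 bits)
Total length = 5 + 10 + 2 + 11 = 28 bits.

Unary([4, 9, 1, 10]) = 1111011111111101011111111110 (28 bits)


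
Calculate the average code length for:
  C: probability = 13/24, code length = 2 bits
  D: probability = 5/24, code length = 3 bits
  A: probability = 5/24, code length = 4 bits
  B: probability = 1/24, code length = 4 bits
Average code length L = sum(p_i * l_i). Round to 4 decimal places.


Weighted contributions p_i * l_i:
  C: (13/24) * 2 = 26/24
  D: (5/24) * 3 = 15/24
  A: (5/24) * 4 = 20/24
  B: (1/24) * 4 = 4/24
Sum = (26 + 15 + 20 + 4)/24 = 65/24

L = 65/24 = 2.7083 bits/symbol


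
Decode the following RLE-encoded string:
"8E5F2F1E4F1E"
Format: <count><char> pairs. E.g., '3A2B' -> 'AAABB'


Expanding each <count><char> pair:
  8E -> 'EEEEEEEE'
  5F -> 'FFFFF'
  2F -> 'FF'
  1E -> 'E'
  4F -> 'FFFF'
  1E -> 'E'

Decoded = EEEEEEEEFFFFFFFEFFFFE


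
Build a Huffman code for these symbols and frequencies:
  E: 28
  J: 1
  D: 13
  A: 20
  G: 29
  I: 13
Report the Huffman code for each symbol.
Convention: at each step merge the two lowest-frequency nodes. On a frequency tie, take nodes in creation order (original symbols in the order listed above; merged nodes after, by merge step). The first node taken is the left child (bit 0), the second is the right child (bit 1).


Huffman tree construction:
Step 1: Merge J(1) + D(13) = 14
Step 2: Merge I(13) + (J+D)(14) = 27
Step 3: Merge A(20) + (I+(J+D))(27) = 47
Step 4: Merge E(28) + G(29) = 57
Step 5: Merge (A+(I+(J+D)))(47) + (E+G)(57) = 104
Read each symbol's code off the tree from the root (left child = 0, right child = 1).

Codes:
  E: 10 (length 2)
  J: 0110 (length 4)
  D: 0111 (length 4)
  A: 00 (length 2)
  G: 11 (length 2)
  I: 010 (length 3)
Average code length: 249/104 = 2.3942 bits/symbol


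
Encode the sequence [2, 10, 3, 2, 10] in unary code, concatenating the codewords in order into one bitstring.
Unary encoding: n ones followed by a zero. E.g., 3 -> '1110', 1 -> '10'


Encode each number as n ones followed by a terminating 0:
  2 -> 110 (3 bits)
  10 -> 11111111110 (11 bits)
  3 -> 1110 (4 bits)
  2 -> 110 (3 bits)
  10 -> 11111111110 (11 bits)
Total length = 3 + 11 + 4 + 3 + 11 = 32 bits.

Unary([2, 10, 3, 2, 10]) = 11011111111110111011011111111110 (32 bits)


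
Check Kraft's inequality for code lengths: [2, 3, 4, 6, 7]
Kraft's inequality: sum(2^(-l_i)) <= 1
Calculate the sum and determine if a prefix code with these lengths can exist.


Sum = 2^(-2) + 2^(-3) + 2^(-4) + 2^(-6) + 2^(-7)
    = 0.25 + 0.125 + 0.0625 + 0.015625 + 0.0078125
    = 59/128 = 0.4609375
Since 0.4609375 <= 1, Kraft's inequality IS satisfied.
A prefix code with these lengths CAN exist.

Kraft sum = 0.4609375. Satisfied.


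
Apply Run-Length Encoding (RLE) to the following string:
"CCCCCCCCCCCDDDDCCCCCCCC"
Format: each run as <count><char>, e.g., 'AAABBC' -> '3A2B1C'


Scanning runs left to right:
  i=0: run of 'C' x 11 -> '11C'
  i=11: run of 'D' x 4 -> '4D'
  i=15: run of 'C' x 8 -> '8C'

RLE = 11C4D8C


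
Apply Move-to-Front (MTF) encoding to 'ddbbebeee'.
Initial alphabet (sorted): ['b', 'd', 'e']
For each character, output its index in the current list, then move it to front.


MTF encoding:
'd': index 1 in ['b', 'd', 'e'] -> ['d', 'b', 'e']
'd': index 0 in ['d', 'b', 'e'] -> ['d', 'b', 'e']
'b': index 1 in ['d', 'b', 'e'] -> ['b', 'd', 'e']
'b': index 0 in ['b', 'd', 'e'] -> ['b', 'd', 'e']
'e': index 2 in ['b', 'd', 'e'] -> ['e', 'b', 'd']
'b': index 1 in ['e', 'b', 'd'] -> ['b', 'e', 'd']
'e': index 1 in ['b', 'e', 'd'] -> ['e', 'b', 'd']
'e': index 0 in ['e', 'b', 'd'] -> ['e', 'b', 'd']
'e': index 0 in ['e', 'b', 'd'] -> ['e', 'b', 'd']


Output: [1, 0, 1, 0, 2, 1, 1, 0, 0]


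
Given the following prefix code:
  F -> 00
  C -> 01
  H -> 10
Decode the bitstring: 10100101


Decoding step by step:
Bits 10 -> H
Bits 10 -> H
Bits 01 -> C
Bits 01 -> C


Decoded message: HHCC


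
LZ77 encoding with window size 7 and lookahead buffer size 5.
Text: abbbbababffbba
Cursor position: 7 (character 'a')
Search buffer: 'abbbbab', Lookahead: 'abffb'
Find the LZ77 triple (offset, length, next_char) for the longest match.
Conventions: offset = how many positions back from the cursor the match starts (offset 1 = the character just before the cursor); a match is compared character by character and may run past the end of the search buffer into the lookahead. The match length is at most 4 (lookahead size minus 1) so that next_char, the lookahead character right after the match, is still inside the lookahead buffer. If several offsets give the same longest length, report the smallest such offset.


Try each offset into the search buffer:
  offset=1 (pos 6, char 'b'): match length 0
  offset=2 (pos 5, char 'a'): match length 2
  offset=3 (pos 4, char 'b'): match length 0
  offset=4 (pos 3, char 'b'): match length 0
  offset=5 (pos 2, char 'b'): match length 0
  offset=6 (pos 1, char 'b'): match length 0
  offset=7 (pos 0, char 'a'): match length 2
Longest match has length 2, found at offsets 2, 7; take the smallest, offset 2.
next_char = character at position 7 + 2 = 9 -> 'f'

Best match: offset=2, length=2 (matching 'ab' starting at position 5)
LZ77 triple: (2, 2, 'f')
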